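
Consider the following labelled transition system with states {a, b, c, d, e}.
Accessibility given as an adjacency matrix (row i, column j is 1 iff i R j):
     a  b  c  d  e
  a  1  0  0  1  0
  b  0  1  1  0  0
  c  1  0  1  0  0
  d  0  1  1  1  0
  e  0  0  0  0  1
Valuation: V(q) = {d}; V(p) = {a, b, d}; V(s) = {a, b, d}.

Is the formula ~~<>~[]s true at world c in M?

Yes

At c: ~<>~[]s is false, so ~~<>~[]s is true.
  At c: <>~[]s is true, so ~<>~[]s is false.
    At c: <>~[]s requires ~[]s at some successor in {a, c}.
      ~[]s holds at c, so <>~[]s is true at c.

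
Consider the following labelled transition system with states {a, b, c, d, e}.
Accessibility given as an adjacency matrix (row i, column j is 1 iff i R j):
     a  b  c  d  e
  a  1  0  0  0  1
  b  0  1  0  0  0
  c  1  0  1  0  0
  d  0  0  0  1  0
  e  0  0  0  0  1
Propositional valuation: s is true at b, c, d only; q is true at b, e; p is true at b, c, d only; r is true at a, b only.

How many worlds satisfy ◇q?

Let φ = ◇q. Evaluate φ at each world:
  a (successors {a, e}): φ is true.
  b (successors {b}): φ is true.
  c (successors {a, c}): φ is false.
  d (successors {d}): φ is false.
  e (successors {e}): φ is true.
For instance, at a:
  At a: ◇q requires q at some successor in {a, e}.
    q holds at e, so ◇q is true at a.
Satisfying worlds: {a, b, e}

3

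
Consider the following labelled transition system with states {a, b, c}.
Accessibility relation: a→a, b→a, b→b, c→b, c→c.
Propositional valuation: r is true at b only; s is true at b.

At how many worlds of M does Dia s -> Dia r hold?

3

Recall that Dia ψ holds at a world iff ψ holds at some accessible world.
Let φ = Dia s -> Dia r. Evaluate φ at each world:
  a (successors {a}): φ is true.
  b (successors {a, b}): φ is true.
  c (successors {b, c}): φ is true.
For instance, at c:
  At c: Dia s is true, Dia r is true, so Dia s -> Dia r is true.
    At c: Dia s requires s at some successor in {b, c}.
      s holds at b, so Dia s is true at c.
    At c: Dia r requires r at some successor in {b, c}.
      r holds at b, so Dia r is true at c.
Satisfying worlds: {a, b, c}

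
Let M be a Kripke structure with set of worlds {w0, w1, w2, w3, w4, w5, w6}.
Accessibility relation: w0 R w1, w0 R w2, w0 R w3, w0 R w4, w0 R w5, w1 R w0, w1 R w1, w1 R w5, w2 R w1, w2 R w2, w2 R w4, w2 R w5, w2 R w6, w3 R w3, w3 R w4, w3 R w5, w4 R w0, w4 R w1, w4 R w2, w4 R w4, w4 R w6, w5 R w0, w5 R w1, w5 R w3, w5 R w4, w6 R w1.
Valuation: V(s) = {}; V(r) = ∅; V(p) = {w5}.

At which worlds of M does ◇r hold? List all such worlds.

Recall that ◇ψ holds at a world iff ψ holds at some accessible world.
Let φ = ◇r. Evaluate φ at each world:
  w0 (successors {w1, w2, w3, w4, w5}): φ is false.
  w1 (successors {w0, w1, w5}): φ is false.
  w2 (successors {w1, w2, w4, w5, w6}): φ is false.
  w3 (successors {w3, w4, w5}): φ is false.
  w4 (successors {w0, w1, w2, w4, w6}): φ is false.
  w5 (successors {w0, w1, w3, w4}): φ is false.
  w6 (successors {w1}): φ is false.
For instance, at w4:
  At w4: ◇r requires r at some successor in {w0, w1, w2, w4, w6}.
    At w0: r is false.
    At w1: r is false.
    At w2: r is false.
    At w4: r is false.
    At w6: r is false.
  So ◇r is false at w4.
Satisfying worlds: none.

none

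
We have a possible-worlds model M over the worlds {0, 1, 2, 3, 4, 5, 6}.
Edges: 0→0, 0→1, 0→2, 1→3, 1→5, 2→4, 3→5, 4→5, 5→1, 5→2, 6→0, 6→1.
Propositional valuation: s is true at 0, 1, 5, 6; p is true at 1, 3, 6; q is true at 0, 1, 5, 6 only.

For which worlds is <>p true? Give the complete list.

Recall that <>ψ holds at a world iff ψ holds at some accessible world.
Let φ = <>p. Evaluate φ at each world:
  0 (successors {0, 1, 2}): φ is true.
  1 (successors {3, 5}): φ is true.
  2 (successors {4}): φ is false.
  3 (successors {5}): φ is false.
  4 (successors {5}): φ is false.
  5 (successors {1, 2}): φ is true.
  6 (successors {0, 1}): φ is true.
For instance, at 3:
  At 3: <>p requires p at some successor in {5}.
    At 5: p is false.
  So <>p is false at 3.
Satisfying worlds: {0, 1, 5, 6}

0, 1, 5, 6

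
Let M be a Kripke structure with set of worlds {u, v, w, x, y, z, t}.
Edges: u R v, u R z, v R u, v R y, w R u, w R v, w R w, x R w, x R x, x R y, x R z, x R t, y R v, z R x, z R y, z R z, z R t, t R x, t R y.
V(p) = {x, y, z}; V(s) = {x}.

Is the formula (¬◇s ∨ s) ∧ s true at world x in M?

Yes

At x: ¬◇s ∨ s is true, s is true, so (¬◇s ∨ s) ∧ s is true.
  At x: ¬◇s is false, s is true, so ¬◇s ∨ s is true.
    At x: ◇s is true, so ¬◇s is false.
      At x: ◇s requires s at some successor in {w, x, y, z, t}.
        s holds at x, so ◇s is true at x.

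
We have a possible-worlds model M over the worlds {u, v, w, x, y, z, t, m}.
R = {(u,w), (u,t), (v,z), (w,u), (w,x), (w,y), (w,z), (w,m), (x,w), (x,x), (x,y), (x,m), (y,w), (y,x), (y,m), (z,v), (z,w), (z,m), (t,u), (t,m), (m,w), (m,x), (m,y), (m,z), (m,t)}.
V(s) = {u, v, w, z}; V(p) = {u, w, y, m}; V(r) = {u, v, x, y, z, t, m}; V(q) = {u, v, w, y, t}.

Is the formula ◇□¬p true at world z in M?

Yes

At z: ◇□¬p requires □¬p at some successor in {v, w, m}.
  □¬p holds at v, so ◇□¬p is true at z.
    At v: □¬p requires ¬p at every successor {z}.
      At z: ¬p is true.
    So □¬p is true at v.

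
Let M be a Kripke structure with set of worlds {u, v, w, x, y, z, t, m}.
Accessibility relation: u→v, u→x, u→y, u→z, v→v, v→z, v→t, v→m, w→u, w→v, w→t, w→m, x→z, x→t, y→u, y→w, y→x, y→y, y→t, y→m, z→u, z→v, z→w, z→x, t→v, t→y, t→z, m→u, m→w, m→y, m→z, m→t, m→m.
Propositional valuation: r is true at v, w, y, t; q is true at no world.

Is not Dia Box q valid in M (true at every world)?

Let φ = not Dia Box q. Evaluate φ at each world:
  u (successors {v, x, y, z}): φ is true.
  v (successors {v, z, t, m}): φ is true.
  w (successors {u, v, t, m}): φ is true.
  x (successors {z, t}): φ is true.
  y (successors {u, w, x, y, t, m}): φ is true.
  z (successors {u, v, w, x}): φ is true.
  t (successors {v, y, z}): φ is true.
  m (successors {u, w, y, z, t, m}): φ is true.
For instance, at m:
  At m: Dia Box q is false, so not Dia Box q is true.
    At m: Dia Box q requires Box q at some successor in {u, w, y, z, t, m}.
      At u: Box q is false.
      At w: Box q is false.
      At y: Box q is false.
      At z: Box q is false.
      At t: Box q is false.
      At m: Box q is false.
    So Dia Box q is false at m.

Yes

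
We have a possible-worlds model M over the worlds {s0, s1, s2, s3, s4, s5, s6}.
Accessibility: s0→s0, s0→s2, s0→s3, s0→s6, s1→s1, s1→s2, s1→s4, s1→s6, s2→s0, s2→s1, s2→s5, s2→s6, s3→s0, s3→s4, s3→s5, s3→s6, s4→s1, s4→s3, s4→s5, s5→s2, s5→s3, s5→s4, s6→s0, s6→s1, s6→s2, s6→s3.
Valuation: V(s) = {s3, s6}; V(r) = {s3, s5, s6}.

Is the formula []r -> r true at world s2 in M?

Yes

Recall that []ψ holds at a world iff ψ holds at every accessible world, and <>ψ holds iff ψ holds at some accessible world.
At s2: []r is false, r is false, so []r -> r is true.
  At s2: []r requires r at every successor {s0, s1, s5, s6}.
    r fails at s0, so []r is false at s2.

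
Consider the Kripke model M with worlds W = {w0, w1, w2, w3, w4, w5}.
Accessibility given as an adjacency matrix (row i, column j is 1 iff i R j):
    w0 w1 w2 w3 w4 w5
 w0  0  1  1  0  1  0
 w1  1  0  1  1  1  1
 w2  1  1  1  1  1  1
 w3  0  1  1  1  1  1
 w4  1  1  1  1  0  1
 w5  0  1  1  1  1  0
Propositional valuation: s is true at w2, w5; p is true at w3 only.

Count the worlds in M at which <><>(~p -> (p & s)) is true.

Let φ = <><>(~p -> (p & s)). Evaluate φ at each world:
  w0 (successors {w1, w2, w4}): φ is true.
  w1 (successors {w0, w2, w3, w4, w5}): φ is true.
  w2 (successors {w0, w1, w2, w3, w4, w5}): φ is true.
  w3 (successors {w1, w2, w3, w4, w5}): φ is true.
  w4 (successors {w0, w1, w2, w3, w5}): φ is true.
  w5 (successors {w1, w2, w3, w4}): φ is true.
For instance, at w1:
  At w1: <><>(~p -> (p & s)) requires <>(~p -> (p & s)) at some successor in {w0, w2, w3, w4, w5}.
    <>(~p -> (p & s)) holds at w2, so <><>(~p -> (p & s)) is true at w1.
      At w2: <>(~p -> (p & s)) requires ~p -> (p & s) at some successor in {w0, w1, w2, w3, w4, w5}.
        ~p -> (p & s) holds at w3, so <>(~p -> (p & s)) is true at w2.
Satisfying worlds: {w0, w1, w2, w3, w4, w5}

6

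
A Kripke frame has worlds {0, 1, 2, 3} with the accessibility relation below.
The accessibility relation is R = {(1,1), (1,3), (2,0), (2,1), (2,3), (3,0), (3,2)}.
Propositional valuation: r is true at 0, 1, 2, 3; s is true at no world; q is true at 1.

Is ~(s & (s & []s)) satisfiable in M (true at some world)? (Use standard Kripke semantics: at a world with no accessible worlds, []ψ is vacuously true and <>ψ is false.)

Let φ = ~(s & (s & []s)). Evaluate φ at each world:
  0 (successors ∅): φ is true.
  1 (successors {1, 3}): φ is true.
  2 (successors {0, 1, 3}): φ is true.
  3 (successors {0, 2}): φ is true.
Detail at 0 (witness):
  At 0: s & (s & []s) is false, so ~(s & (s & []s)) is true.
    At 0: s is false, s & []s is false, so s & (s & []s) is false.
      At 0: s is false, []s is true, so s & []s is false.

Yes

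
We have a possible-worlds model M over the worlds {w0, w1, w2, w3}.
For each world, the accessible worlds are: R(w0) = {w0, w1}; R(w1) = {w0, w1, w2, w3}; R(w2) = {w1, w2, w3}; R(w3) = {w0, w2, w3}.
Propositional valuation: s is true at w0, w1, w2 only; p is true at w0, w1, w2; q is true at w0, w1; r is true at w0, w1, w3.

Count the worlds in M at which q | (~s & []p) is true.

Recall that []ψ holds at a world iff ψ holds at every accessible world, and <>ψ holds iff ψ holds at some accessible world.
Let φ = q | (~s & []p). Evaluate φ at each world:
  w0 (successors {w0, w1}): φ is true.
  w1 (successors {w0, w1, w2, w3}): φ is true.
  w2 (successors {w1, w2, w3}): φ is false.
  w3 (successors {w0, w2, w3}): φ is false.
For instance, at w2:
  At w2: q is false, ~s & []p is false, so q | (~s & []p) is false.
    At w2: ~s is false, []p is false, so ~s & []p is false.
      At w2: []p requires p at every successor {w1, w2, w3}.
        p fails at w3, so []p is false at w2.
Satisfying worlds: {w0, w1}

2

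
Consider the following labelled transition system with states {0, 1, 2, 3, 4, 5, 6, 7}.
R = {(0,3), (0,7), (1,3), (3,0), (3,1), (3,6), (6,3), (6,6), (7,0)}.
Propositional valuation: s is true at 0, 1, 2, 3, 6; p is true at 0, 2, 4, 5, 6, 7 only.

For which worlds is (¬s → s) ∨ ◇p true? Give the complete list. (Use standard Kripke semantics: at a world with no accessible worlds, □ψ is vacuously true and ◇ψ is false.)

0, 1, 2, 3, 6, 7

Let φ = (¬s → s) ∨ ◇p. Evaluate φ at each world:
  0 (successors {3, 7}): φ is true.
  1 (successors {3}): φ is true.
  2 (successors ∅): φ is true.
  3 (successors {0, 1, 6}): φ is true.
  4 (successors ∅): φ is false.
  5 (successors ∅): φ is false.
  6 (successors {3, 6}): φ is true.
  7 (successors {0}): φ is true.
For instance, at 1:
  At 1: ¬s → s is true, ◇p is false, so (¬s → s) ∨ ◇p is true.
    At 1: ◇p requires p at some successor in {3}.
      At 3: p is false.
    So ◇p is false at 1.
Satisfying worlds: {0, 1, 2, 3, 6, 7}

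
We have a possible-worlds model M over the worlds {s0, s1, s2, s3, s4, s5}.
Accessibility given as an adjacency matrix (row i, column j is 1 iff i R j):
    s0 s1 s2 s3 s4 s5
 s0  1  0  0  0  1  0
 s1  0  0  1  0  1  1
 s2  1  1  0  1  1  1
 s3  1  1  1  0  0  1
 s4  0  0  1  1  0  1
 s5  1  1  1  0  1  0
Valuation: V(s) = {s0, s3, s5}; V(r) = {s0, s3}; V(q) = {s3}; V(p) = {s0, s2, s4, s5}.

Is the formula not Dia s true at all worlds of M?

Recall that Dia ψ holds at a world iff ψ holds at some accessible world.
Let φ = not Dia s. Evaluate φ at each world:
  s0 (successors {s0, s4}): φ is false.
  s1 (successors {s2, s4, s5}): φ is false.
  s2 (successors {s0, s1, s3, s4, s5}): φ is false.
  s3 (successors {s0, s1, s2, s5}): φ is false.
  s4 (successors {s2, s3, s5}): φ is false.
  s5 (successors {s0, s1, s2, s4}): φ is false.
Detail at s0 (counterexample):
  At s0: Dia s is true, so not Dia s is false.
    At s0: Dia s requires s at some successor in {s0, s4}.
      s holds at s0, so Dia s is true at s0.

No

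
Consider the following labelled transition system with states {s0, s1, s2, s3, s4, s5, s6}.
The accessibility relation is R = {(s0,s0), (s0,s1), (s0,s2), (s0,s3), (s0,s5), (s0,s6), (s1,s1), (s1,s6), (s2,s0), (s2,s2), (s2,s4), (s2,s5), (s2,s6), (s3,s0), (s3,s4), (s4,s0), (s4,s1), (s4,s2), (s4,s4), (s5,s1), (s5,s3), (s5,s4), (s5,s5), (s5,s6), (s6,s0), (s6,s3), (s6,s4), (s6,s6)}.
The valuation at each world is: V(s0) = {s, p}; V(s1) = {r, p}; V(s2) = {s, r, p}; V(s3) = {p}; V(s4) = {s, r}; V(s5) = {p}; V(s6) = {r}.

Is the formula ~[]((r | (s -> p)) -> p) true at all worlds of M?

Let φ = ~[]((r | (s -> p)) -> p). Evaluate φ at each world:
  s0 (successors {s0, s1, s2, s3, s5, s6}): φ is true.
  s1 (successors {s1, s6}): φ is true.
  s2 (successors {s0, s2, s4, s5, s6}): φ is true.
  s3 (successors {s0, s4}): φ is true.
  s4 (successors {s0, s1, s2, s4}): φ is true.
  s5 (successors {s1, s3, s4, s5, s6}): φ is true.
  s6 (successors {s0, s3, s4, s6}): φ is true.
For instance, at s3:
  At s3: []((r | (s -> p)) -> p) is false, so ~[]((r | (s -> p)) -> p) is true.
    At s3: []((r | (s -> p)) -> p) requires (r | (s -> p)) -> p at every successor {s0, s4}.
      (r | (s -> p)) -> p fails at s4, so []((r | (s -> p)) -> p) is false at s3.

Yes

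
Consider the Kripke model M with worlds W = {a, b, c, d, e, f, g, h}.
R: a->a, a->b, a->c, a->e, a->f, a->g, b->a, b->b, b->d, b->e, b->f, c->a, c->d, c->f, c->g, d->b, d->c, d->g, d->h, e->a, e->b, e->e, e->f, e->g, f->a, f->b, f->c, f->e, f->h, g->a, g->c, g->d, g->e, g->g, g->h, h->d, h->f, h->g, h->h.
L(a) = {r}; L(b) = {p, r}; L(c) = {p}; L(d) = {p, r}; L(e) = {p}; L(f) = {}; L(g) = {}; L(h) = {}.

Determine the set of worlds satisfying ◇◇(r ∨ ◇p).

Let φ = ◇◇(r ∨ ◇p). Evaluate φ at each world:
  a (successors {a, b, c, e, f, g}): φ is true.
  b (successors {a, b, d, e, f}): φ is true.
  c (successors {a, d, f, g}): φ is true.
  d (successors {b, c, g, h}): φ is true.
  e (successors {a, b, e, f, g}): φ is true.
  f (successors {a, b, c, e, h}): φ is true.
  g (successors {a, c, d, e, g, h}): φ is true.
  h (successors {d, f, g, h}): φ is true.
For instance, at a:
  At a: ◇◇(r ∨ ◇p) requires ◇(r ∨ ◇p) at some successor in {a, b, c, e, f, g}.
    ◇(r ∨ ◇p) holds at a, so ◇◇(r ∨ ◇p) is true at a.
      At a: ◇(r ∨ ◇p) requires r ∨ ◇p at some successor in {a, b, c, e, f, g}.
        r ∨ ◇p holds at a, so ◇(r ∨ ◇p) is true at a.
Satisfying worlds: {a, b, c, d, e, f, g, h}

a, b, c, d, e, f, g, h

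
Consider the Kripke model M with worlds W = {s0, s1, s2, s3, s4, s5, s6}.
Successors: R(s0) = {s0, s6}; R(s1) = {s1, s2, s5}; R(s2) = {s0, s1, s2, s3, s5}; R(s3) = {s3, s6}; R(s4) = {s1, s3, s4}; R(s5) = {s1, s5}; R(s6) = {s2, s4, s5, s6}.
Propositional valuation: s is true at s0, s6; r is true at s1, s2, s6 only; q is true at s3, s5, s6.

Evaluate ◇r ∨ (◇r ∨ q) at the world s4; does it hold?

Yes

Recall that ◇ψ holds at a world iff ψ holds at some accessible world.
At s4: ◇r is true, ◇r ∨ q is true, so ◇r ∨ (◇r ∨ q) is true.
  At s4: ◇r requires r at some successor in {s1, s3, s4}.
    r holds at s1, so ◇r is true at s4.
  At s4: ◇r is true, q is false, so ◇r ∨ q is true.
    At s4: ◇r requires r at some successor in {s1, s3, s4}.
      r holds at s1, so ◇r is true at s4.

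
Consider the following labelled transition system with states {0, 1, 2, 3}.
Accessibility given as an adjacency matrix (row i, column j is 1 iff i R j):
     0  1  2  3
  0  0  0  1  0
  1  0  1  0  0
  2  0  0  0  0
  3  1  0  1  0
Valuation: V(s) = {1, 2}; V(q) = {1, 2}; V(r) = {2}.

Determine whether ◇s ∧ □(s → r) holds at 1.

No

At 1: ◇s is true, □(s → r) is false, so ◇s ∧ □(s → r) is false.
  At 1: ◇s requires s at some successor in {1}.
    s holds at 1, so ◇s is true at 1.
  At 1: □(s → r) requires s → r at every successor {1}.
    s → r fails at 1, so □(s → r) is false at 1.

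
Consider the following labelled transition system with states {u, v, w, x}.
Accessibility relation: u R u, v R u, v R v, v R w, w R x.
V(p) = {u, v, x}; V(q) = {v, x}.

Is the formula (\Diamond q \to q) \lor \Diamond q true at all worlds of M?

Let φ = (\Diamond q \to q) \lor \Diamond q. Evaluate φ at each world:
  u (successors {u}): φ is true.
  v (successors {u, v, w}): φ is true.
  w (successors {x}): φ is true.
  x (successors ∅): φ is true.
For instance, at u:
  At u: \Diamond q \to q is true, \Diamond q is false, so (\Diamond q \to q) \lor \Diamond q is true.
    At u: \Diamond q is false, q is false, so \Diamond q \to q is true.
      At u: \Diamond q requires q at some successor in {u}.
        At u: q is false.
      So \Diamond q is false at u.
    At u: \Diamond q requires q at some successor in {u}.
      At u: q is false.
    So \Diamond q is false at u.

Yes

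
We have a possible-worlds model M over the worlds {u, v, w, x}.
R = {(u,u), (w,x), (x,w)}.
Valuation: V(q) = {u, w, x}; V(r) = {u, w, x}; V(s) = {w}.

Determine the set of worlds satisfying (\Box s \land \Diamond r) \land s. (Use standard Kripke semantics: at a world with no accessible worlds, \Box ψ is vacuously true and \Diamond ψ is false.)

none

Let φ = (\Box s \land \Diamond r) \land s. Evaluate φ at each world:
  u (successors {u}): φ is false.
  v (successors ∅): φ is false.
  w (successors {x}): φ is false.
  x (successors {w}): φ is false.
For instance, at u:
  At u: \Box s \land \Diamond r is false, s is false, so (\Box s \land \Diamond r) \land s is false.
    At u: \Box s is false, \Diamond r is true, so \Box s \land \Diamond r is false.
      At u: \Box s requires s at every successor {u}.
        s fails at u, so \Box s is false at u.
      At u: \Diamond r requires r at some successor in {u}.
        r holds at u, so \Diamond r is true at u.
Satisfying worlds: none.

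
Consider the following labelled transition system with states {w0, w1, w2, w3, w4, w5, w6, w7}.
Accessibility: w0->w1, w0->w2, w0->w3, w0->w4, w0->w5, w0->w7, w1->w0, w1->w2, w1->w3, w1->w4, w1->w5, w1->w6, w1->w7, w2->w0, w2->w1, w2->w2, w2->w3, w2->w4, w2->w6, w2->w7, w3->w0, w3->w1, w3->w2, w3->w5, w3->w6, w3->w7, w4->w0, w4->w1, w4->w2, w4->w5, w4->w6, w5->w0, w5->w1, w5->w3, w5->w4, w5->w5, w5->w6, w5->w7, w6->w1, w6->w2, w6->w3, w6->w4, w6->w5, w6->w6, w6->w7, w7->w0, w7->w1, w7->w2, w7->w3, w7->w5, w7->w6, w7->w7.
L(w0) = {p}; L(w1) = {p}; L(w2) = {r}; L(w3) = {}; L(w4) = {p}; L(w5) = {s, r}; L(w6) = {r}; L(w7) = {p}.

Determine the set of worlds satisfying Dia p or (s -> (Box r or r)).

w0, w1, w2, w3, w4, w5, w6, w7

Let φ = Dia p or (s -> (Box r or r)). Evaluate φ at each world:
  w0 (successors {w1, w2, w3, w4, w5, w7}): φ is true.
  w1 (successors {w0, w2, w3, w4, w5, w6, w7}): φ is true.
  w2 (successors {w0, w1, w2, w3, w4, w6, w7}): φ is true.
  w3 (successors {w0, w1, w2, w5, w6, w7}): φ is true.
  w4 (successors {w0, w1, w2, w5, w6}): φ is true.
  w5 (successors {w0, w1, w3, w4, w5, w6, w7}): φ is true.
  w6 (successors {w1, w2, w3, w4, w5, w6, w7}): φ is true.
  w7 (successors {w0, w1, w2, w3, w5, w6, w7}): φ is true.
For instance, at w0:
  At w0: Dia p is true, s -> (Box r or r) is true, so Dia p or (s -> (Box r or r)) is true.
    At w0: Dia p requires p at some successor in {w1, w2, w3, w4, w5, w7}.
      p holds at w1, so Dia p is true at w0.
    At w0: s is false, Box r or r is false, so s -> (Box r or r) is true.
      At w0: Box r is false, r is false, so Box r or r is false.
Satisfying worlds: {w0, w1, w2, w3, w4, w5, w6, w7}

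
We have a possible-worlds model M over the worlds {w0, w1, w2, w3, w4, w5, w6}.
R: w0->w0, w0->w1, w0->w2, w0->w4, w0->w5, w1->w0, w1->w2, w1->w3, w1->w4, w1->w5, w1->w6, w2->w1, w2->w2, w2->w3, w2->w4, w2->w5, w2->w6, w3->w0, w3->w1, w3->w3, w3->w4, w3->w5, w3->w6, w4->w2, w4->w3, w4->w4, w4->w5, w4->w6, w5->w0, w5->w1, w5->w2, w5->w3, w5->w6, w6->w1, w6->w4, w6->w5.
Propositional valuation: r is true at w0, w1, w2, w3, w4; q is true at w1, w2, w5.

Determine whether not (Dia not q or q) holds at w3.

No

Recall that Dia ψ holds at a world iff ψ holds at some accessible world.
At w3: Dia not q or q is true, so not (Dia not q or q) is false.
  At w3: Dia not q is true, q is false, so Dia not q or q is true.
    At w3: Dia not q requires not q at some successor in {w0, w1, w3, w4, w5, w6}.
      not q holds at w0, so Dia not q is true at w3.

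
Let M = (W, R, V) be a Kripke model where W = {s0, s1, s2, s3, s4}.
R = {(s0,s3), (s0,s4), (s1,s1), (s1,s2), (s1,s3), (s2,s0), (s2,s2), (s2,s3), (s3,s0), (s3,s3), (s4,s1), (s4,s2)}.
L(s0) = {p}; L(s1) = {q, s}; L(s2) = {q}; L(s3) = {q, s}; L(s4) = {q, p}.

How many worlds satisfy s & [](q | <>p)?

2

Let φ = s & [](q | <>p). Evaluate φ at each world:
  s0 (successors {s3, s4}): φ is false.
  s1 (successors {s1, s2, s3}): φ is true.
  s2 (successors {s0, s2, s3}): φ is false.
  s3 (successors {s0, s3}): φ is true.
  s4 (successors {s1, s2}): φ is false.
For instance, at s2:
  At s2: s is false, [](q | <>p) is true, so s & [](q | <>p) is false.
    At s2: [](q | <>p) requires q | <>p at every successor {s0, s2, s3}.
      At s0: q | <>p is true.
      At s2: q | <>p is true.
      At s3: q | <>p is true.
    So [](q | <>p) is true at s2.
Satisfying worlds: {s1, s3}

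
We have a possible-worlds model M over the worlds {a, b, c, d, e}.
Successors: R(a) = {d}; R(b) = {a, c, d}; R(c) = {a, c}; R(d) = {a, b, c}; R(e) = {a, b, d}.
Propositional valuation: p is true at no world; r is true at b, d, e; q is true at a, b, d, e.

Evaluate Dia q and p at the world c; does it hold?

Recall that Dia ψ holds at a world iff ψ holds at some accessible world.
At c: Dia q is true, p is false, so Dia q and p is false.
  At c: Dia q requires q at some successor in {a, c}.
    q holds at a, so Dia q is true at c.

No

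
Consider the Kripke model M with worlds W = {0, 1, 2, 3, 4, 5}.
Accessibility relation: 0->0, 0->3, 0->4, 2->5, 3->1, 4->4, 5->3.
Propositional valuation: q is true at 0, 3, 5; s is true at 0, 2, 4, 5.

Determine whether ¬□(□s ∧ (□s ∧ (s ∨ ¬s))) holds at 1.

No

At 1: □(□s ∧ (□s ∧ (s ∨ ¬s))) is true, so ¬□(□s ∧ (□s ∧ (s ∨ ¬s))) is false.
  At 1: no accessible worlds, so □(□s ∧ (□s ∧ (s ∨ ¬s))) holds vacuously.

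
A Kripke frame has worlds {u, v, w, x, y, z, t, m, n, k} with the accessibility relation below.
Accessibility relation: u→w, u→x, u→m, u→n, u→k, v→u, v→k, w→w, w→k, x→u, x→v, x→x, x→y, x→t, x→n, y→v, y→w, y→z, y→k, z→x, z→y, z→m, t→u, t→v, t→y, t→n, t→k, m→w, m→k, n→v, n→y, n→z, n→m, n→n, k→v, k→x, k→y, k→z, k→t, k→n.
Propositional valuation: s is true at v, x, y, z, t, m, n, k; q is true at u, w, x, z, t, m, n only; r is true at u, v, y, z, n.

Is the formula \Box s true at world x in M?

Recall that \Box ψ holds at a world iff ψ holds at every accessible world, and \Diamond ψ holds iff ψ holds at some accessible world.
At x: \Box s requires s at every successor {u, v, x, y, t, n}.
  s fails at u, so \Box s is false at x.

No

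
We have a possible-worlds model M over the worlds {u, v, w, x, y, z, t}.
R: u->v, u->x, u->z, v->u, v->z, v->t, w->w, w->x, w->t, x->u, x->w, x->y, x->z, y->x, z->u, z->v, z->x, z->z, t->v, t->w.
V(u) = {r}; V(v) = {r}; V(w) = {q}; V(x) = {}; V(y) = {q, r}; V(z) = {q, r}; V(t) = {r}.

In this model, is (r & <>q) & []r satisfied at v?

At v: r & <>q is true, []r is true, so (r & <>q) & []r is true.
  At v: r is true, <>q is true, so r & <>q is true.
    At v: <>q requires q at some successor in {u, z, t}.
      q holds at z, so <>q is true at v.
  At v: []r requires r at every successor {u, z, t}.
    At u: r is true.
    At z: r is true.
    At t: r is true.
  So []r is true at v.

Yes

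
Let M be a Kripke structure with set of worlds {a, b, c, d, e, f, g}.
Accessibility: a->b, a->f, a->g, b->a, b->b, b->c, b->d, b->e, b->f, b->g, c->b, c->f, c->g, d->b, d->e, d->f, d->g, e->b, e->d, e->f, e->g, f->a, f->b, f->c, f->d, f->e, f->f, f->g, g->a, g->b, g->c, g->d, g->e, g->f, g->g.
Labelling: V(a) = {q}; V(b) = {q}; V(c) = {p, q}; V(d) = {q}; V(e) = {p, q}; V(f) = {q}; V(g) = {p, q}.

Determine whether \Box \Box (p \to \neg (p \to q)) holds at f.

At f: \Box \Box (p \to \neg (p \to q)) requires \Box (p \to \neg (p \to q)) at every successor {a, b, c, d, e, f, g}.
  \Box (p \to \neg (p \to q)) fails at a, so \Box \Box (p \to \neg (p \to q)) is false at f.
    At a: \Box (p \to \neg (p \to q)) requires p \to \neg (p \to q) at every successor {b, f, g}.
      p \to \neg (p \to q) fails at g, so \Box (p \to \neg (p \to q)) is false at a.

No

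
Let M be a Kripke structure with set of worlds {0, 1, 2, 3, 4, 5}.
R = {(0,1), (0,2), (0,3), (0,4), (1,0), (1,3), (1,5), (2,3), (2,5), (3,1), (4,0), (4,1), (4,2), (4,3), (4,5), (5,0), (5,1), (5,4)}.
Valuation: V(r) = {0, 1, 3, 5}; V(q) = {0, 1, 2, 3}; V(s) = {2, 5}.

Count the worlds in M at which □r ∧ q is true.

Let φ = □r ∧ q. Evaluate φ at each world:
  0 (successors {1, 2, 3, 4}): φ is false.
  1 (successors {0, 3, 5}): φ is true.
  2 (successors {3, 5}): φ is true.
  3 (successors {1}): φ is true.
  4 (successors {0, 1, 2, 3, 5}): φ is false.
  5 (successors {0, 1, 4}): φ is false.
For instance, at 5:
  At 5: □r is false, q is false, so □r ∧ q is false.
    At 5: □r requires r at every successor {0, 1, 4}.
      r fails at 4, so □r is false at 5.
Satisfying worlds: {1, 2, 3}

3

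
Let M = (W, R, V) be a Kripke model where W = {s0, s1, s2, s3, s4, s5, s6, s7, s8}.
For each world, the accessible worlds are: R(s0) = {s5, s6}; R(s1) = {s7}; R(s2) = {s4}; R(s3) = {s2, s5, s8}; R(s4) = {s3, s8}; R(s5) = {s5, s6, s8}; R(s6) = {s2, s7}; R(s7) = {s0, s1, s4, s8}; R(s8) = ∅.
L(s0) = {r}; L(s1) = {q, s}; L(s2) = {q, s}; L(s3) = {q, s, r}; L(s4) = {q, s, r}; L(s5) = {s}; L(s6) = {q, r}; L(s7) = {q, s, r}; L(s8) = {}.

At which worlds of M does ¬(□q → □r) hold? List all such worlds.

Let φ = ¬(□q → □r). Evaluate φ at each world:
  s0 (successors {s5, s6}): φ is false.
  s1 (successors {s7}): φ is false.
  s2 (successors {s4}): φ is false.
  s3 (successors {s2, s5, s8}): φ is false.
  s4 (successors {s3, s8}): φ is false.
  s5 (successors {s5, s6, s8}): φ is false.
  s6 (successors {s2, s7}): φ is true.
  s7 (successors {s0, s1, s4, s8}): φ is false.
  s8 (successors ∅): φ is false.
For instance, at s4:
  At s4: □q → □r is true, so ¬(□q → □r) is false.
    At s4: □q is false, □r is false, so □q → □r is true.
      At s4: □q requires q at every successor {s3, s8}.
        q fails at s8, so □q is false at s4.
      At s4: □r requires r at every successor {s3, s8}.
        r fails at s8, so □r is false at s4.
Satisfying worlds: {s6}

s6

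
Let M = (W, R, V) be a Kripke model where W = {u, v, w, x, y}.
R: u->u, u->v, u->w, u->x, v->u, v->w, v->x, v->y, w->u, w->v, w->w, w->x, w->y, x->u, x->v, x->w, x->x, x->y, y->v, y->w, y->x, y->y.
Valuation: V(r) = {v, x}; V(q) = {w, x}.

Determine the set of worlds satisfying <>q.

Recall that <>ψ holds at a world iff ψ holds at some accessible world.
Let φ = <>q. Evaluate φ at each world:
  u (successors {u, v, w, x}): φ is true.
  v (successors {u, w, x, y}): φ is true.
  w (successors {u, v, w, x, y}): φ is true.
  x (successors {u, v, w, x, y}): φ is true.
  y (successors {v, w, x, y}): φ is true.
For instance, at w:
  At w: <>q requires q at some successor in {u, v, w, x, y}.
    q holds at w, so <>q is true at w.
Satisfying worlds: {u, v, w, x, y}

u, v, w, x, y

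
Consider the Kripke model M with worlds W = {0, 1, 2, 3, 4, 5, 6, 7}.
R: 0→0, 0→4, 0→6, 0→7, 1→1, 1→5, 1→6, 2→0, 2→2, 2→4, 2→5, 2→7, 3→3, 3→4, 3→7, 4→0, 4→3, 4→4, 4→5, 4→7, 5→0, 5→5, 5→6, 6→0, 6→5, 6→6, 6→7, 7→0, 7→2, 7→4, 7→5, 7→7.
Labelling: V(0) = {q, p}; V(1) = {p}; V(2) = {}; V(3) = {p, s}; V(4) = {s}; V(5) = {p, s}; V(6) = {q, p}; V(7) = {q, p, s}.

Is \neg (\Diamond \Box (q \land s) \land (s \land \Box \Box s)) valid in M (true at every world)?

Yes

Let φ = \neg (\Diamond \Box (q \land s) \land (s \land \Box \Box s)). Evaluate φ at each world:
  0 (successors {0, 4, 6, 7}): φ is true.
  1 (successors {1, 5, 6}): φ is true.
  2 (successors {0, 2, 4, 5, 7}): φ is true.
  3 (successors {3, 4, 7}): φ is true.
  4 (successors {0, 3, 4, 5, 7}): φ is true.
  5 (successors {0, 5, 6}): φ is true.
  6 (successors {0, 5, 6, 7}): φ is true.
  7 (successors {0, 2, 4, 5, 7}): φ is true.
For instance, at 0:
  At 0: \Diamond \Box (q \land s) \land (s \land \Box \Box s) is false, so \neg (\Diamond \Box (q \land s) \land (s \land \Box \Box s)) is true.
    At 0: \Diamond \Box (q \land s) is false, s \land \Box \Box s is false, so \Diamond \Box (q \land s) \land (s \land \Box \Box s) is false.
      At 0: \Diamond \Box (q \land s) requires \Box (q \land s) at some successor in {0, 4, 6, 7}.
        At 0: \Box (q \land s) is false.
        At 4: \Box (q \land s) is false.
        At 6: \Box (q \land s) is false.
        At 7: \Box (q \land s) is false.
      So \Diamond \Box (q \land s) is false at 0.
      At 0: s is false, \Box \Box s is false, so s \land \Box \Box s is false.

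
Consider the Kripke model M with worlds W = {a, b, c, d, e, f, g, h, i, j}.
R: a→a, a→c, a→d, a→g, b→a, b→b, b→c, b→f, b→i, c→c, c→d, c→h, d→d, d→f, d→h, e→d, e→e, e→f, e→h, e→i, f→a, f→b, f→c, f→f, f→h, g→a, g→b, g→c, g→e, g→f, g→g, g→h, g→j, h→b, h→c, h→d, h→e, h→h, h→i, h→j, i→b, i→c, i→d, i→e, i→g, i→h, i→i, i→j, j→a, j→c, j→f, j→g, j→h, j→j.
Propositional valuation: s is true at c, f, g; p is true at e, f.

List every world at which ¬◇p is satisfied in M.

a, c

Let φ = ¬◇p. Evaluate φ at each world:
  a (successors {a, c, d, g}): φ is true.
  b (successors {a, b, c, f, i}): φ is false.
  c (successors {c, d, h}): φ is true.
  d (successors {d, f, h}): φ is false.
  e (successors {d, e, f, h, i}): φ is false.
  f (successors {a, b, c, f, h}): φ is false.
  g (successors {a, b, c, e, f, g, h, j}): φ is false.
  h (successors {b, c, d, e, h, i, j}): φ is false.
  i (successors {b, c, d, e, g, h, i, j}): φ is false.
  j (successors {a, c, f, g, h, j}): φ is false.
For instance, at e:
  At e: ◇p is true, so ¬◇p is false.
    At e: ◇p requires p at some successor in {d, e, f, h, i}.
      p holds at e, so ◇p is true at e.
Satisfying worlds: {a, c}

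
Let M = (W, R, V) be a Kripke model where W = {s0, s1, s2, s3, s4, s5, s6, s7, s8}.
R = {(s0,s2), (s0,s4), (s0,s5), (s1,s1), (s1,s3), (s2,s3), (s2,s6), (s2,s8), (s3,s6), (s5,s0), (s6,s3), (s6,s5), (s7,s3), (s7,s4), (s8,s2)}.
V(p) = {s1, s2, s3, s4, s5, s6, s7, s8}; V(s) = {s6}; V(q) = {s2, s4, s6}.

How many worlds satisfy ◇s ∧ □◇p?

Recall that □ψ holds at a world iff ψ holds at every accessible world, and ◇ψ holds iff ψ holds at some accessible world.
Let φ = ◇s ∧ □◇p. Evaluate φ at each world:
  s0 (successors {s2, s4, s5}): φ is false.
  s1 (successors {s1, s3}): φ is false.
  s2 (successors {s3, s6, s8}): φ is true.
  s3 (successors {s6}): φ is true.
  s4 (successors ∅): φ is false.
  s5 (successors {s0}): φ is false.
  s6 (successors {s3, s5}): φ is false.
  s7 (successors {s3, s4}): φ is false.
  s8 (successors {s2}): φ is false.
For instance, at s5:
  At s5: ◇s is false, □◇p is true, so ◇s ∧ □◇p is false.
    At s5: ◇s requires s at some successor in {s0}.
      At s0: s is false.
    So ◇s is false at s5.
    At s5: □◇p requires ◇p at every successor {s0}.
      At s0: ◇p is true.
    So □◇p is true at s5.
Satisfying worlds: {s2, s3}

2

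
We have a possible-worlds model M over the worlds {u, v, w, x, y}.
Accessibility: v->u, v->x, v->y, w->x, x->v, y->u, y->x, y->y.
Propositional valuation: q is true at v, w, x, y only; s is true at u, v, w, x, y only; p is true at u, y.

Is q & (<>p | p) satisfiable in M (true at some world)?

Let φ = q & (<>p | p). Evaluate φ at each world:
  u (successors ∅): φ is false.
  v (successors {u, x, y}): φ is true.
  w (successors {x}): φ is false.
  x (successors {v}): φ is false.
  y (successors {u, x, y}): φ is true.
Detail at v (witness):
  At v: q is true, <>p | p is true, so q & (<>p | p) is true.
    At v: <>p is true, p is false, so <>p | p is true.
      At v: <>p requires p at some successor in {u, x, y}.
        p holds at u, so <>p is true at v.

Yes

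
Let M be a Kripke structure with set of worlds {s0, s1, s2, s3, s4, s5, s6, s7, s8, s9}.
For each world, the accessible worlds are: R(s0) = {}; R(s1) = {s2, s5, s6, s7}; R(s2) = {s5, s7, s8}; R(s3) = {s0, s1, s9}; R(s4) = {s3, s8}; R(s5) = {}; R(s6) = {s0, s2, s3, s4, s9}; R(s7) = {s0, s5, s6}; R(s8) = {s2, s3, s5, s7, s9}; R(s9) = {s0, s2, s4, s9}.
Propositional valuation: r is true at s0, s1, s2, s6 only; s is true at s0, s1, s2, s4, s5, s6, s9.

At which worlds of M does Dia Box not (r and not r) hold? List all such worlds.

s1, s2, s3, s4, s6, s7, s8, s9

Let φ = Dia Box not (r and not r). Evaluate φ at each world:
  s0 (successors ∅): φ is false.
  s1 (successors {s2, s5, s6, s7}): φ is true.
  s2 (successors {s5, s7, s8}): φ is true.
  s3 (successors {s0, s1, s9}): φ is true.
  s4 (successors {s3, s8}): φ is true.
  s5 (successors ∅): φ is false.
  s6 (successors {s0, s2, s3, s4, s9}): φ is true.
  s7 (successors {s0, s5, s6}): φ is true.
  s8 (successors {s2, s3, s5, s7, s9}): φ is true.
  s9 (successors {s0, s2, s4, s9}): φ is true.
For instance, at s1:
  At s1: Dia Box not (r and not r) requires Box not (r and not r) at some successor in {s2, s5, s6, s7}.
    Box not (r and not r) holds at s2, so Dia Box not (r and not r) is true at s1.
      At s2: Box not (r and not r) requires not (r and not r) at every successor {s5, s7, s8}.
        At s5: not (r and not r) is true.
        At s7: not (r and not r) is true.
        At s8: not (r and not r) is true.
      So Box not (r and not r) is true at s2.
Satisfying worlds: {s1, s2, s3, s4, s6, s7, s8, s9}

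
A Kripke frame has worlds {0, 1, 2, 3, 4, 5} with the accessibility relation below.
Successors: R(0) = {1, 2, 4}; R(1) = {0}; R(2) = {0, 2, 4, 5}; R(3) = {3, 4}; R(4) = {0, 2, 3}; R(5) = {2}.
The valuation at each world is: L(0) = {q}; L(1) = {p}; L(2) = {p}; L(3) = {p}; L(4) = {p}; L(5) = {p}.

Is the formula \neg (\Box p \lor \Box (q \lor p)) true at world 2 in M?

At 2: \Box p \lor \Box (q \lor p) is true, so \neg (\Box p \lor \Box (q \lor p)) is false.
  At 2: \Box p is false, \Box (q \lor p) is true, so \Box p \lor \Box (q \lor p) is true.
    At 2: \Box p requires p at every successor {0, 2, 4, 5}.
      p fails at 0, so \Box p is false at 2.
    At 2: \Box (q \lor p) requires q \lor p at every successor {0, 2, 4, 5}.
      At 0: q \lor p is true.
      At 2: q \lor p is true.
      At 4: q \lor p is true.
      At 5: q \lor p is true.
    So \Box (q \lor p) is true at 2.

No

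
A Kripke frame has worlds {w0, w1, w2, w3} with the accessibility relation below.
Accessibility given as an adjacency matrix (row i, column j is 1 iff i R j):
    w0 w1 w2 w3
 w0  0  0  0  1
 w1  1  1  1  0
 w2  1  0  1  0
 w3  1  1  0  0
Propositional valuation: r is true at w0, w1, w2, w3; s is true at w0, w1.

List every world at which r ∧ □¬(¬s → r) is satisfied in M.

Let φ = r ∧ □¬(¬s → r). Evaluate φ at each world:
  w0 (successors {w3}): φ is false.
  w1 (successors {w0, w1, w2}): φ is false.
  w2 (successors {w0, w2}): φ is false.
  w3 (successors {w0, w1}): φ is false.
For instance, at w1:
  At w1: r is true, □¬(¬s → r) is false, so r ∧ □¬(¬s → r) is false.
    At w1: □¬(¬s → r) requires ¬(¬s → r) at every successor {w0, w1, w2}.
      ¬(¬s → r) fails at w0, so □¬(¬s → r) is false at w1.
Satisfying worlds: none.

none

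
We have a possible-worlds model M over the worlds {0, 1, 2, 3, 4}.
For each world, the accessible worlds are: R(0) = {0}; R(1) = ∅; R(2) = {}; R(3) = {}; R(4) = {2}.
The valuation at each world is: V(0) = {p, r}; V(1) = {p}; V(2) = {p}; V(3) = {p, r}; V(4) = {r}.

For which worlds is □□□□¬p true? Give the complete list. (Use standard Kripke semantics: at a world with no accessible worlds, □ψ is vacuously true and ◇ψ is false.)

Recall that □ψ holds at a world iff ψ holds at every accessible world, and ◇ψ holds iff ψ holds at some accessible world.
Let φ = □□□□¬p. Evaluate φ at each world:
  0 (successors {0}): φ is false.
  1 (successors ∅): φ is true.
  2 (successors ∅): φ is true.
  3 (successors ∅): φ is true.
  4 (successors {2}): φ is true.
For instance, at 4:
  At 4: □□□□¬p requires □□□¬p at every successor {2}.
      At 2: no accessible worlds, so □□□¬p holds vacuously.
  So □□□□¬p is true at 4.
Satisfying worlds: {1, 2, 3, 4}

1, 2, 3, 4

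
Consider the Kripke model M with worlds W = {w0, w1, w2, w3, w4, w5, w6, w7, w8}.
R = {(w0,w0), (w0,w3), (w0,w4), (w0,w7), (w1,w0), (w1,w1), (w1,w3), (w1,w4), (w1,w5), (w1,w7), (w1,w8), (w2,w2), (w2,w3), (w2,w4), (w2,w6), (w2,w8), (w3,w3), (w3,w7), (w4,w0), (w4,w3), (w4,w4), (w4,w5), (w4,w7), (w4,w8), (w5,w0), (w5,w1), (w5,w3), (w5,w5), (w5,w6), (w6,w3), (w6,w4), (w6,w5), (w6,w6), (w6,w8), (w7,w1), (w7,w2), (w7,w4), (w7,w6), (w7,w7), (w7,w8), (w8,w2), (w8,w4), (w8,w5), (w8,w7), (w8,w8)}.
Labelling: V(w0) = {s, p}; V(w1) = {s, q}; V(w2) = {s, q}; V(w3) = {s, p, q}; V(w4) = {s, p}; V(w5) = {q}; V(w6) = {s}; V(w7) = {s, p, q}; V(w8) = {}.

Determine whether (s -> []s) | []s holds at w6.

No

At w6: s -> []s is false, []s is false, so (s -> []s) | []s is false.
  At w6: s is true, []s is false, so s -> []s is false.
    At w6: []s requires s at every successor {w3, w4, w5, w6, w8}.
      s fails at w5, so []s is false at w6.
  At w6: []s requires s at every successor {w3, w4, w5, w6, w8}.
    s fails at w5, so []s is false at w6.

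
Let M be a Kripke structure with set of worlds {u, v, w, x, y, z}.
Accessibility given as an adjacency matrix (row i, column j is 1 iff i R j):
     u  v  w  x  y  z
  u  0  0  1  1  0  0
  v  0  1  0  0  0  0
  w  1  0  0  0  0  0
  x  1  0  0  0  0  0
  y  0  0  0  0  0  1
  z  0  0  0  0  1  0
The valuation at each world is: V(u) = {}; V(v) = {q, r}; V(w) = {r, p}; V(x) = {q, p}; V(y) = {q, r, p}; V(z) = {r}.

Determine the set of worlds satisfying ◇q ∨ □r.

Recall that □ψ holds at a world iff ψ holds at every accessible world, and ◇ψ holds iff ψ holds at some accessible world.
Let φ = ◇q ∨ □r. Evaluate φ at each world:
  u (successors {w, x}): φ is true.
  v (successors {v}): φ is true.
  w (successors {u}): φ is false.
  x (successors {u}): φ is false.
  y (successors {z}): φ is true.
  z (successors {y}): φ is true.
For instance, at x:
  At x: ◇q is false, □r is false, so ◇q ∨ □r is false.
    At x: ◇q requires q at some successor in {u}.
      At u: q is false.
    So ◇q is false at x.
    At x: □r requires r at every successor {u}.
      r fails at u, so □r is false at x.
Satisfying worlds: {u, v, y, z}

u, v, y, z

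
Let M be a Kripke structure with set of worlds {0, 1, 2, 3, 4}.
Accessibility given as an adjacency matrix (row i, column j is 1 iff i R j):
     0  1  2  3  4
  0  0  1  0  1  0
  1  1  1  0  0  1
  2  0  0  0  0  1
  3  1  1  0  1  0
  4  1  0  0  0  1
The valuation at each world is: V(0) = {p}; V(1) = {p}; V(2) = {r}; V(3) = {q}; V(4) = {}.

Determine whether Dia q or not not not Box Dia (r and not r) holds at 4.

Yes

At 4: Dia q is false, not not not Box Dia (r and not r) is true, so Dia q or not not not Box Dia (r and not r) is true.
  At 4: Dia q requires q at some successor in {0, 4}.
    At 0: q is false.
    At 4: q is false.
  So Dia q is false at 4.
  At 4: not not Box Dia (r and not r) is false, so not not not Box Dia (r and not r) is true.
    At 4: not Box Dia (r and not r) is true, so not not Box Dia (r and not r) is false.
      At 4: Box Dia (r and not r) is false, so not Box Dia (r and not r) is true.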